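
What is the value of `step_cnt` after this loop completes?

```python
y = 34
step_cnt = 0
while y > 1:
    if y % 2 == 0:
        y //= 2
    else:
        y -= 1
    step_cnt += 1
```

Let's trace through this code step by step.

Initialize: y = 34
Initialize: step_cnt = 0
Entering loop: while y > 1:
After iteration 1: y = 17, step_cnt = 1
After iteration 2: y = 16, step_cnt = 2
After iteration 3: y = 8, step_cnt = 3
After iteration 4: y = 4, step_cnt = 4
After iteration 5: y = 2, step_cnt = 5
After iteration 6: y = 1, step_cnt = 6
Loop ends.

Final answer: 6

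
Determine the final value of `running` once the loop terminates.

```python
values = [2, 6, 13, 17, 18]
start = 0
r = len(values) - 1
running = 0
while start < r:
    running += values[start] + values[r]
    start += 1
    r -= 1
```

Let's trace through this code step by step.

Initialize: values = [2, 6, 13, 17, 18]
Initialize: start = 0
Initialize: r = 4
Initialize: running = 0
Entering loop: while start < r:
After iteration 1: start = 1, r = 3, running = 20
After iteration 2: start = 2, r = 2, running = 43
Loop ends.

Final answer: 43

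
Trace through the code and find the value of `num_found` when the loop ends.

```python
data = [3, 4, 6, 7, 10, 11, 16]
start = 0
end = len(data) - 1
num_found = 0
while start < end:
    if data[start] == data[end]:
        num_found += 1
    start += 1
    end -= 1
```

Let's trace through this code step by step.

Initialize: data = [3, 4, 6, 7, 10, 11, 16]
Initialize: start = 0
Initialize: end = 6
Initialize: num_found = 0
Entering loop: while start < end:
After iteration 1: start = 1, end = 5, num_found = 0
After iteration 2: start = 2, end = 4, num_found = 0
After iteration 3: start = 3, end = 3, num_found = 0
Loop ends.

Final answer: 0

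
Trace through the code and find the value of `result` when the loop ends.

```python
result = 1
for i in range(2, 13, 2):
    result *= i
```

Let's trace through this code step by step.

Initialize: result = 1
Entering loop: for i in range(2, 13, 2):
After iteration 1: i = 2, result = 2
After iteration 2: i = 4, result = 8
After iteration 3: i = 6, result = 48
After iteration 4: i = 8, result = 384
After iteration 5: i = 10, result = 3840
After iteration 6: i = 12, result = 46080
Loop ends.

Final answer: 46080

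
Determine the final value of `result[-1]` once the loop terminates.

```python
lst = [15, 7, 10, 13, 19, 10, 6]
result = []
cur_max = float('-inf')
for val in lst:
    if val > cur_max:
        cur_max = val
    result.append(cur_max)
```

Let's trace through this code step by step.

Initialize: lst = [15, 7, 10, 13, 19, 10, 6]
Initialize: result = []
Initialize: cur_max = -inf
Entering loop: for val in lst:
After iteration 1: val = 15, result = [15], cur_max = 15
After iteration 2: val = 7, result = [15, 15], cur_max = 15
After iteration 3: val = 10, result = [15, 15, 15], cur_max = 15
After iteration 4: val = 13, result = [15, 15, 15, 15], cur_max = 15
After iteration 5: val = 19, result = [15, 15, 15, 15, 19], cur_max = 19
After iteration 6: val = 10, result = [15, 15, 15, 15, 19, 19], cur_max = 19
After iteration 7: val = 6, result = [15, 15, 15, 15, 19, 19, 19], cur_max = 19
Loop ends.
result[-1] = 19

Final answer: 19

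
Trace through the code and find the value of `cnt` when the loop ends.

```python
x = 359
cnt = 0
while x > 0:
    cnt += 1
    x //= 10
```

Let's trace through this code step by step.

Initialize: x = 359
Initialize: cnt = 0
Entering loop: while x > 0:
After iteration 1: x = 35, cnt = 1
After iteration 2: x = 3, cnt = 2
After iteration 3: x = 0, cnt = 3
Loop ends.

Final answer: 3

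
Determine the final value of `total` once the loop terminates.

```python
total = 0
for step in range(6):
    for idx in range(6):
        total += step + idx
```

Let's trace through this code step by step.

Initialize: total = 0
Entering loop: for step in range(6):
After iteration 1: step = 0, total = 15
After iteration 2: step = 1, total = 36
After iteration 3: step = 2, total = 63
After iteration 4: step = 3, total = 96
After iteration 5: step = 4, total = 135
After iteration 6: step = 5, total = 180
Loop ends.

Final answer: 180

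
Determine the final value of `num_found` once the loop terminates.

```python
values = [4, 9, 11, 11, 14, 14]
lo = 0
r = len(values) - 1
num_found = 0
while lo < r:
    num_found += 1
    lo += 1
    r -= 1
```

Let's trace through this code step by step.

Initialize: values = [4, 9, 11, 11, 14, 14]
Initialize: lo = 0
Initialize: r = 5
Initialize: num_found = 0
Entering loop: while lo < r:
After iteration 1: lo = 1, r = 4, num_found = 1
After iteration 2: lo = 2, r = 3, num_found = 2
After iteration 3: lo = 3, r = 2, num_found = 3
Loop ends.

Final answer: 3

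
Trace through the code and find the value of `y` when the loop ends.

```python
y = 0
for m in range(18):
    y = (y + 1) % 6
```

Let's trace through this code step by step.

Initialize: y = 0
Entering loop: for m in range(18):
After iteration 1: m = 0, y = 1
After iteration 2: m = 1, y = 2
After iteration 3: m = 2, y = 3
After iteration 4: m = 3, y = 4
After iteration 5: m = 4, y = 5
After iteration 6: m = 5, y = 0
After iteration 7: m = 6, y = 1
After iteration 8: m = 7, y = 2
After iteration 9: m = 8, y = 3
After iteration 10: m = 9, y = 4
After iteration 11: m = 10, y = 5
After iteration 12: m = 11, y = 0
After iteration 13: m = 12, y = 1
After iteration 14: m = 13, y = 2
After iteration 15: m = 14, y = 3
After iteration 16: m = 15, y = 4
After iteration 17: m = 16, y = 5
After iteration 18: m = 17, y = 0
Loop ends.

Final answer: 0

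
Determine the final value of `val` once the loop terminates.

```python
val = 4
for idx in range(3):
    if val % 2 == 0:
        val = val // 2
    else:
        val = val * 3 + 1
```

Let's trace through this code step by step.

Initialize: val = 4
Entering loop: for idx in range(3):
After iteration 1: idx = 0, val = 2
After iteration 2: idx = 1, val = 1
After iteration 3: idx = 2, val = 4
Loop ends.

Final answer: 4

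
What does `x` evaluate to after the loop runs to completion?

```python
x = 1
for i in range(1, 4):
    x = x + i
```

Let's trace through this code step by step.

Initialize: x = 1
Entering loop: for i in range(1, 4):
After iteration 1: i = 1, x = 2
After iteration 2: i = 2, x = 4
After iteration 3: i = 3, x = 7
Loop ends.

Final answer: 7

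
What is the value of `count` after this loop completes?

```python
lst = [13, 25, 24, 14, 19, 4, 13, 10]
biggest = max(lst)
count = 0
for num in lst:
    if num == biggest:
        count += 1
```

Let's trace through this code step by step.

Initialize: lst = [13, 25, 24, 14, 19, 4, 13, 10]
Initialize: biggest = 25
Initialize: count = 0
Entering loop: for num in lst:
After iteration 1: num = 13, count = 0
After iteration 2: num = 25, count = 1
After iteration 3: num = 24, count = 1
After iteration 4: num = 14, count = 1
After iteration 5: num = 19, count = 1
After iteration 6: num = 4, count = 1
After iteration 7: num = 13, count = 1
After iteration 8: num = 10, count = 1
Loop ends.

Final answer: 1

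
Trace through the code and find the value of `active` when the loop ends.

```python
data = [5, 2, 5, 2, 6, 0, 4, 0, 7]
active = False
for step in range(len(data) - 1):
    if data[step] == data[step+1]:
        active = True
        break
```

Let's trace through this code step by step.

Initialize: data = [5, 2, 5, 2, 6, 0, 4, 0, 7]
Initialize: active = False
Entering loop: for step in range(len(data) - 1):
After iteration 1: step = 0, active = False
After iteration 2: step = 1, active = False
After iteration 3: step = 2, active = False
After iteration 4: step = 3, active = False
After iteration 5: step = 4, active = False
After iteration 6: step = 5, active = False
After iteration 7: step = 6, active = False
After iteration 8: step = 7, active = False
Loop ends.

Final answer: False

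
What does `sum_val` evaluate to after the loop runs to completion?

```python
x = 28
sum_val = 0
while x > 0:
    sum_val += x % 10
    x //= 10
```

Let's trace through this code step by step.

Initialize: x = 28
Initialize: sum_val = 0
Entering loop: while x > 0:
After iteration 1: x = 2, sum_val = 8
After iteration 2: x = 0, sum_val = 10
Loop ends.

Final answer: 10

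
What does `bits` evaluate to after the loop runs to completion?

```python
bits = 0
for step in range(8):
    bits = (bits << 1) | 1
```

Let's trace through this code step by step.

Initialize: bits = 0
Entering loop: for step in range(8):
After iteration 1: step = 0, bits = 1
After iteration 2: step = 1, bits = 3
After iteration 3: step = 2, bits = 7
After iteration 4: step = 3, bits = 15
After iteration 5: step = 4, bits = 31
After iteration 6: step = 5, bits = 63
After iteration 7: step = 6, bits = 127
After iteration 8: step = 7, bits = 255
Loop ends.

Final answer: 255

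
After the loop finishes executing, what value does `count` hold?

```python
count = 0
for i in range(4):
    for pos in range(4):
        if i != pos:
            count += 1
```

Let's trace through this code step by step.

Initialize: count = 0
Entering loop: for i in range(4):
After iteration 1: i = 0, count = 3
After iteration 2: i = 1, count = 6
After iteration 3: i = 2, count = 9
After iteration 4: i = 3, count = 12
Loop ends.

Final answer: 12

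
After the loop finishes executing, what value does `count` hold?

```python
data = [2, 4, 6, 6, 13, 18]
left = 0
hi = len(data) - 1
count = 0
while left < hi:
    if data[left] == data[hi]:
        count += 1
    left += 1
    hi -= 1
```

Let's trace through this code step by step.

Initialize: data = [2, 4, 6, 6, 13, 18]
Initialize: left = 0
Initialize: hi = 5
Initialize: count = 0
Entering loop: while left < hi:
After iteration 1: left = 1, hi = 4, count = 0
After iteration 2: left = 2, hi = 3, count = 0
After iteration 3: left = 3, hi = 2, count = 1
Loop ends.

Final answer: 1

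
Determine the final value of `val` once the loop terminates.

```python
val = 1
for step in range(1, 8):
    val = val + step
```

Let's trace through this code step by step.

Initialize: val = 1
Entering loop: for step in range(1, 8):
After iteration 1: step = 1, val = 2
After iteration 2: step = 2, val = 4
After iteration 3: step = 3, val = 7
After iteration 4: step = 4, val = 11
After iteration 5: step = 5, val = 16
After iteration 6: step = 6, val = 22
After iteration 7: step = 7, val = 29
Loop ends.

Final answer: 29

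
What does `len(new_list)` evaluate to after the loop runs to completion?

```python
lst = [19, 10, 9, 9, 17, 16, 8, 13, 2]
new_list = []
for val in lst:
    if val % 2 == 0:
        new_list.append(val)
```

Let's trace through this code step by step.

Initialize: lst = [19, 10, 9, 9, 17, 16, 8, 13, 2]
Initialize: new_list = []
Entering loop: for val in lst:
After iteration 1: val = 19, new_list = []
After iteration 2: val = 10, new_list = [10]
After iteration 3: val = 9, new_list = [10]
After iteration 4: val = 9, new_list = [10]
After iteration 5: val = 17, new_list = [10]
After iteration 6: val = 16, new_list = [10, 16]
After iteration 7: val = 8, new_list = [10, 16, 8]
After iteration 8: val = 13, new_list = [10, 16, 8]
After iteration 9: val = 2, new_list = [10, 16, 8, 2]
Loop ends.
len(new_list) = 4

Final answer: 4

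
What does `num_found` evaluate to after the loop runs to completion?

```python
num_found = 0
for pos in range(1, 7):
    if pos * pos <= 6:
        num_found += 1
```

Let's trace through this code step by step.

Initialize: num_found = 0
Entering loop: for pos in range(1, 7):
After iteration 1: pos = 1, num_found = 1
After iteration 2: pos = 2, num_found = 2
After iteration 3: pos = 3, num_found = 2
After iteration 4: pos = 4, num_found = 2
After iteration 5: pos = 5, num_found = 2
After iteration 6: pos = 6, num_found = 2
Loop ends.

Final answer: 2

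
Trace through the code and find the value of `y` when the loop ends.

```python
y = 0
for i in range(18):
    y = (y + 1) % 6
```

Let's trace through this code step by step.

Initialize: y = 0
Entering loop: for i in range(18):
After iteration 1: i = 0, y = 1
After iteration 2: i = 1, y = 2
After iteration 3: i = 2, y = 3
After iteration 4: i = 3, y = 4
After iteration 5: i = 4, y = 5
After iteration 6: i = 5, y = 0
After iteration 7: i = 6, y = 1
After iteration 8: i = 7, y = 2
After iteration 9: i = 8, y = 3
After iteration 10: i = 9, y = 4
After iteration 11: i = 10, y = 5
After iteration 12: i = 11, y = 0
After iteration 13: i = 12, y = 1
After iteration 14: i = 13, y = 2
After iteration 15: i = 14, y = 3
After iteration 16: i = 15, y = 4
After iteration 17: i = 16, y = 5
After iteration 18: i = 17, y = 0
Loop ends.

Final answer: 0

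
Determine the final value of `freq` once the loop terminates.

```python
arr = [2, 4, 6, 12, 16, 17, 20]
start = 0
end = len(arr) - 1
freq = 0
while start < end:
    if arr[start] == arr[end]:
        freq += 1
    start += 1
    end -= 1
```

Let's trace through this code step by step.

Initialize: arr = [2, 4, 6, 12, 16, 17, 20]
Initialize: start = 0
Initialize: end = 6
Initialize: freq = 0
Entering loop: while start < end:
After iteration 1: start = 1, end = 5, freq = 0
After iteration 2: start = 2, end = 4, freq = 0
After iteration 3: start = 3, end = 3, freq = 0
Loop ends.

Final answer: 0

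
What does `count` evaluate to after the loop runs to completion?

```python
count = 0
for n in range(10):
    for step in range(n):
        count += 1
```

Let's trace through this code step by step.

Initialize: count = 0
Entering loop: for n in range(10):
After iteration 1: n = 0, count = 0
After iteration 2: n = 1, count = 1, step = 0
After iteration 3: n = 2, count = 3, step = 1
After iteration 4: n = 3, count = 6, step = 2
After iteration 5: n = 4, count = 10, step = 3
After iteration 6: n = 5, count = 15, step = 4
After iteration 7: n = 6, count = 21, step = 5
After iteration 8: n = 7, count = 28, step = 6
After iteration 9: n = 8, count = 36, step = 7
After iteration 10: n = 9, count = 45, step = 8
Loop ends.

Final answer: 45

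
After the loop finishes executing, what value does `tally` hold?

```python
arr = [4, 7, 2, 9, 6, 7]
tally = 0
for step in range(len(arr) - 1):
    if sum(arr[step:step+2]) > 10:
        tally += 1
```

Let's trace through this code step by step.

Initialize: arr = [4, 7, 2, 9, 6, 7]
Initialize: tally = 0
Entering loop: for step in range(len(arr) - 1):
After iteration 1: step = 0, tally = 1
After iteration 2: step = 1, tally = 1
After iteration 3: step = 2, tally = 2
After iteration 4: step = 3, tally = 3
After iteration 5: step = 4, tally = 4
Loop ends.

Final answer: 4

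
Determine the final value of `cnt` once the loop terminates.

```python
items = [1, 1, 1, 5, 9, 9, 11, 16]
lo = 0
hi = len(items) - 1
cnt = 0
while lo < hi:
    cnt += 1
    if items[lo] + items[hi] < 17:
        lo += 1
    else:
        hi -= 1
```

Let's trace through this code step by step.

Initialize: items = [1, 1, 1, 5, 9, 9, 11, 16]
Initialize: lo = 0
Initialize: hi = 7
Initialize: cnt = 0
Entering loop: while lo < hi:
After iteration 1: lo = 0, hi = 6, cnt = 1
After iteration 2: lo = 1, hi = 6, cnt = 2
After iteration 3: lo = 2, hi = 6, cnt = 3
After iteration 4: lo = 3, hi = 6, cnt = 4
After iteration 5: lo = 4, hi = 6, cnt = 5
After iteration 6: lo = 4, hi = 5, cnt = 6
After iteration 7: lo = 4, hi = 4, cnt = 7
Loop ends.

Final answer: 7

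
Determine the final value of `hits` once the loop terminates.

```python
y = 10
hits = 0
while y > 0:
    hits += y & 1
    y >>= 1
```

Let's trace through this code step by step.

Initialize: y = 10
Initialize: hits = 0
Entering loop: while y > 0:
After iteration 1: y = 5, hits = 0
After iteration 2: y = 2, hits = 1
After iteration 3: y = 1, hits = 1
After iteration 4: y = 0, hits = 2
Loop ends.

Final answer: 2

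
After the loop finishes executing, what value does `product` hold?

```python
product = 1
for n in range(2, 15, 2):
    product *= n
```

Let's trace through this code step by step.

Initialize: product = 1
Entering loop: for n in range(2, 15, 2):
After iteration 1: n = 2, product = 2
After iteration 2: n = 4, product = 8
After iteration 3: n = 6, product = 48
After iteration 4: n = 8, product = 384
After iteration 5: n = 10, product = 3840
After iteration 6: n = 12, product = 46080
After iteration 7: n = 14, product = 645120
Loop ends.

Final answer: 645120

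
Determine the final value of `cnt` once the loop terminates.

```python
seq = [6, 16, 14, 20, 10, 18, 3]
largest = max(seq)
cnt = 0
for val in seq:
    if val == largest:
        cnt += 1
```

Let's trace through this code step by step.

Initialize: seq = [6, 16, 14, 20, 10, 18, 3]
Initialize: largest = 20
Initialize: cnt = 0
Entering loop: for val in seq:
After iteration 1: val = 6, cnt = 0
After iteration 2: val = 16, cnt = 0
After iteration 3: val = 14, cnt = 0
After iteration 4: val = 20, cnt = 1
After iteration 5: val = 10, cnt = 1
After iteration 6: val = 18, cnt = 1
After iteration 7: val = 3, cnt = 1
Loop ends.

Final answer: 1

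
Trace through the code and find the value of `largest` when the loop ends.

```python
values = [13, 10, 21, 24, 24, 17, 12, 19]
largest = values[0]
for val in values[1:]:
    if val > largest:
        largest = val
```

Let's trace through this code step by step.

Initialize: values = [13, 10, 21, 24, 24, 17, 12, 19]
Initialize: largest = 13
Entering loop: for val in values[1:]:
After iteration 1: val = 10, largest = 13
After iteration 2: val = 21, largest = 21
After iteration 3: val = 24, largest = 24
After iteration 4: val = 24, largest = 24
After iteration 5: val = 17, largest = 24
After iteration 6: val = 12, largest = 24
After iteration 7: val = 19, largest = 24
Loop ends.

Final answer: 24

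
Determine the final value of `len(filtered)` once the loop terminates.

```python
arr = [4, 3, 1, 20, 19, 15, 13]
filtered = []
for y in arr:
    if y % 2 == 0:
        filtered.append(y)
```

Let's trace through this code step by step.

Initialize: arr = [4, 3, 1, 20, 19, 15, 13]
Initialize: filtered = []
Entering loop: for y in arr:
After iteration 1: y = 4, filtered = [4]
After iteration 2: y = 3, filtered = [4]
After iteration 3: y = 1, filtered = [4]
After iteration 4: y = 20, filtered = [4, 20]
After iteration 5: y = 19, filtered = [4, 20]
After iteration 6: y = 15, filtered = [4, 20]
After iteration 7: y = 13, filtered = [4, 20]
Loop ends.
len(filtered) = 2

Final answer: 2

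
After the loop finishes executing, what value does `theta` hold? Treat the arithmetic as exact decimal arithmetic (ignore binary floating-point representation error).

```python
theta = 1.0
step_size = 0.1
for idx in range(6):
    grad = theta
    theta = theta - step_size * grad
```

Let's trace through this code step by step.

Initialize: theta = 1.0
Initialize: step_size = 0.1
Entering loop: for idx in range(6):
After iteration 1: idx = 0, theta = 0.9, grad = 1.0
After iteration 2: idx = 1, theta = 0.81, grad = 0.9
After iteration 3: idx = 2, theta = 0.729, grad = 0.81
After iteration 4: idx = 3, theta = 0.6561, grad = 0.729
After iteration 5: idx = 4, theta = 0.59049, grad = 0.6561
After iteration 6: idx = 5, theta = 0.531441, grad = 0.59049
Loop ends.

Final answer: 0.531441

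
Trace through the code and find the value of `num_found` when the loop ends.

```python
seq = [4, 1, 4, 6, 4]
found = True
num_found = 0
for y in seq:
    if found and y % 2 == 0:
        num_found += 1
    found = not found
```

Let's trace through this code step by step.

Initialize: seq = [4, 1, 4, 6, 4]
Initialize: found = True
Initialize: num_found = 0
Entering loop: for y in seq:
After iteration 1: y = 4, found = False, num_found = 1
After iteration 2: y = 1, found = True, num_found = 1
After iteration 3: y = 4, found = False, num_found = 2
After iteration 4: y = 6, found = True, num_found = 2
After iteration 5: y = 4, found = False, num_found = 3
Loop ends.

Final answer: 3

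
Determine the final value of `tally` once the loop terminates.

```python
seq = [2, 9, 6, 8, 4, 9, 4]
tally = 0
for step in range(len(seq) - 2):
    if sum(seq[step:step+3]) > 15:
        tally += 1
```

Let's trace through this code step by step.

Initialize: seq = [2, 9, 6, 8, 4, 9, 4]
Initialize: tally = 0
Entering loop: for step in range(len(seq) - 2):
After iteration 1: step = 0, tally = 1
After iteration 2: step = 1, tally = 2
After iteration 3: step = 2, tally = 3
After iteration 4: step = 3, tally = 4
After iteration 5: step = 4, tally = 5
Loop ends.

Final answer: 5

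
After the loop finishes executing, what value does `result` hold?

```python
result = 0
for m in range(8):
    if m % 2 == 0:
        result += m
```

Let's trace through this code step by step.

Initialize: result = 0
Entering loop: for m in range(8):
After iteration 1: m = 0, result = 0
After iteration 2: m = 1, result = 0
After iteration 3: m = 2, result = 2
After iteration 4: m = 3, result = 2
After iteration 5: m = 4, result = 6
After iteration 6: m = 5, result = 6
After iteration 7: m = 6, result = 12
After iteration 8: m = 7, result = 12
Loop ends.

Final answer: 12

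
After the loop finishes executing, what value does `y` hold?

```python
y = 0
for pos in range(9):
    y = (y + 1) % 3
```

Let's trace through this code step by step.

Initialize: y = 0
Entering loop: for pos in range(9):
After iteration 1: pos = 0, y = 1
After iteration 2: pos = 1, y = 2
After iteration 3: pos = 2, y = 0
After iteration 4: pos = 3, y = 1
After iteration 5: pos = 4, y = 2
After iteration 6: pos = 5, y = 0
After iteration 7: pos = 6, y = 1
After iteration 8: pos = 7, y = 2
After iteration 9: pos = 8, y = 0
Loop ends.

Final answer: 0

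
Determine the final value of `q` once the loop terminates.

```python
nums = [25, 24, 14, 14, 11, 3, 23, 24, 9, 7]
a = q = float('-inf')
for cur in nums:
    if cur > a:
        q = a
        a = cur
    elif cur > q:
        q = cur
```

Let's trace through this code step by step.

Initialize: nums = [25, 24, 14, 14, 11, 3, 23, 24, 9, 7]
Initialize: a = -inf
Initialize: q = -inf
Entering loop: for cur in nums:
After iteration 1: cur = 25, a = 25, q = -inf
After iteration 2: cur = 24, a = 25, q = 24
After iteration 3: cur = 14, a = 25, q = 24
After iteration 4: cur = 14, a = 25, q = 24
After iteration 5: cur = 11, a = 25, q = 24
After iteration 6: cur = 3, a = 25, q = 24
After iteration 7: cur = 23, a = 25, q = 24
After iteration 8: cur = 24, a = 25, q = 24
After iteration 9: cur = 9, a = 25, q = 24
After iteration 10: cur = 7, a = 25, q = 24
Loop ends.

Final answer: 24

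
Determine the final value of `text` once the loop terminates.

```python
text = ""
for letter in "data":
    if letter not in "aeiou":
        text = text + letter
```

Let's trace through this code step by step.

Initialize: text = ''
Entering loop: for letter in "data":
After iteration 1: letter = 'd', text = 'd'
After iteration 2: letter = 'a', text = 'd'
After iteration 3: letter = 't', text = 'dt'
After iteration 4: letter = 'a', text = 'dt'
Loop ends.

Final answer: 'dt'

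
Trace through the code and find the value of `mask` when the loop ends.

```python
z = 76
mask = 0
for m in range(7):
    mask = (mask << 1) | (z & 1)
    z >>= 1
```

Let's trace through this code step by step.

Initialize: z = 76
Initialize: mask = 0
Entering loop: for m in range(7):
After iteration 1: m = 0, z = 38, mask = 0
After iteration 2: m = 1, z = 19, mask = 0
After iteration 3: m = 2, z = 9, mask = 1
After iteration 4: m = 3, z = 4, mask = 3
After iteration 5: m = 4, z = 2, mask = 6
After iteration 6: m = 5, z = 1, mask = 12
After iteration 7: m = 6, z = 0, mask = 25
Loop ends.

Final answer: 25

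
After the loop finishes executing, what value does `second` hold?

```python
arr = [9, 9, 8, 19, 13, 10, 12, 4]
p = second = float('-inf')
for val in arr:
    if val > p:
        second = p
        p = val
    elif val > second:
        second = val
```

Let's trace through this code step by step.

Initialize: arr = [9, 9, 8, 19, 13, 10, 12, 4]
Initialize: p = -inf
Initialize: second = -inf
Entering loop: for val in arr:
After iteration 1: val = 9, p = 9, second = -inf
After iteration 2: val = 9, p = 9, second = 9
After iteration 3: val = 8, p = 9, second = 9
After iteration 4: val = 19, p = 19, second = 9
After iteration 5: val = 13, p = 19, second = 13
After iteration 6: val = 10, p = 19, second = 13
After iteration 7: val = 12, p = 19, second = 13
After iteration 8: val = 4, p = 19, second = 13
Loop ends.

Final answer: 13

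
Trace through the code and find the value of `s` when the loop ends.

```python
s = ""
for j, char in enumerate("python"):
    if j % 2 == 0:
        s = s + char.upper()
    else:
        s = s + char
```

Let's trace through this code step by step.

Initialize: s = ''
Entering loop: for j, char in enumerate("python"):
After iteration 1: j = 0, char = 'p', s = 'P'
After iteration 2: j = 1, char = 'y', s = 'Py'
After iteration 3: j = 2, char = 't', s = 'PyT'
After iteration 4: j = 3, char = 'h', s = 'PyTh'
After iteration 5: j = 4, char = 'o', s = 'PyThO'
After iteration 6: j = 5, char = 'n', s = 'PyThOn'
Loop ends.

Final answer: 'PyThOn'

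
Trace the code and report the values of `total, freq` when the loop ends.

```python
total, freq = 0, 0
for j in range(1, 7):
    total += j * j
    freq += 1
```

Let's trace through this code step by step.

Initialize: total = 0
Initialize: freq = 0
Entering loop: for j in range(1, 7):
After iteration 1: j = 1, total = 1, freq = 1
After iteration 2: j = 2, total = 5, freq = 2
After iteration 3: j = 3, total = 14, freq = 3
After iteration 4: j = 4, total = 30, freq = 4
After iteration 5: j = 5, total = 55, freq = 5
After iteration 6: j = 6, total = 91, freq = 6
Loop ends.

Final answer: 91, 6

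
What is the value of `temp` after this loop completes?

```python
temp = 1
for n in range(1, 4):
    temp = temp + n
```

Let's trace through this code step by step.

Initialize: temp = 1
Entering loop: for n in range(1, 4):
After iteration 1: n = 1, temp = 2
After iteration 2: n = 2, temp = 4
After iteration 3: n = 3, temp = 7
Loop ends.

Final answer: 7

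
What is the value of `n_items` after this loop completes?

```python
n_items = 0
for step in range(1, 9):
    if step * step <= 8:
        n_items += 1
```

Let's trace through this code step by step.

Initialize: n_items = 0
Entering loop: for step in range(1, 9):
After iteration 1: step = 1, n_items = 1
After iteration 2: step = 2, n_items = 2
After iteration 3: step = 3, n_items = 2
After iteration 4: step = 4, n_items = 2
After iteration 5: step = 5, n_items = 2
After iteration 6: step = 6, n_items = 2
After iteration 7: step = 7, n_items = 2
After iteration 8: step = 8, n_items = 2
Loop ends.

Final answer: 2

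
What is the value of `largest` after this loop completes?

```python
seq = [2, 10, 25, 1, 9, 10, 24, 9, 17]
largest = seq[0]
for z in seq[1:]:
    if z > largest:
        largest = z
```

Let's trace through this code step by step.

Initialize: seq = [2, 10, 25, 1, 9, 10, 24, 9, 17]
Initialize: largest = 2
Entering loop: for z in seq[1:]:
After iteration 1: z = 10, largest = 10
After iteration 2: z = 25, largest = 25
After iteration 3: z = 1, largest = 25
After iteration 4: z = 9, largest = 25
After iteration 5: z = 10, largest = 25
After iteration 6: z = 24, largest = 25
After iteration 7: z = 9, largest = 25
After iteration 8: z = 17, largest = 25
Loop ends.

Final answer: 25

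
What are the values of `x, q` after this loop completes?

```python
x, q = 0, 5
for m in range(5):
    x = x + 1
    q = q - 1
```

Let's trace through this code step by step.

Initialize: x = 0
Initialize: q = 5
Entering loop: for m in range(5):
After iteration 1: m = 0, x = 1, q = 4
After iteration 2: m = 1, x = 2, q = 3
After iteration 3: m = 2, x = 3, q = 2
After iteration 4: m = 3, x = 4, q = 1
After iteration 5: m = 4, x = 5, q = 0
Loop ends.

Final answer: 5, 0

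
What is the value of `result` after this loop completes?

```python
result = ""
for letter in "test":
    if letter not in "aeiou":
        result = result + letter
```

Let's trace through this code step by step.

Initialize: result = ''
Entering loop: for letter in "test":
After iteration 1: letter = 't', result = 't'
After iteration 2: letter = 'e', result = 't'
After iteration 3: letter = 's', result = 'ts'
After iteration 4: letter = 't', result = 'tst'
Loop ends.

Final answer: 'tst'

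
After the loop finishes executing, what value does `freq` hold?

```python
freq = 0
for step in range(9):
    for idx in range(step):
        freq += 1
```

Let's trace through this code step by step.

Initialize: freq = 0
Entering loop: for step in range(9):
After iteration 1: step = 0, freq = 0
After iteration 2: step = 1, freq = 1, idx = 0
After iteration 3: step = 2, freq = 3, idx = 1
After iteration 4: step = 3, freq = 6, idx = 2
After iteration 5: step = 4, freq = 10, idx = 3
After iteration 6: step = 5, freq = 15, idx = 4
After iteration 7: step = 6, freq = 21, idx = 5
After iteration 8: step = 7, freq = 28, idx = 6
After iteration 9: step = 8, freq = 36, idx = 7
Loop ends.

Final answer: 36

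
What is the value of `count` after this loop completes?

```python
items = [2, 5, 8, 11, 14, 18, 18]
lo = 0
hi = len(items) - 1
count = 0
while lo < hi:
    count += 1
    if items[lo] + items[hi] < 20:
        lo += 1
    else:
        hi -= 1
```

Let's trace through this code step by step.

Initialize: items = [2, 5, 8, 11, 14, 18, 18]
Initialize: lo = 0
Initialize: hi = 6
Initialize: count = 0
Entering loop: while lo < hi:
After iteration 1: lo = 0, hi = 5, count = 1
After iteration 2: lo = 0, hi = 4, count = 2
After iteration 3: lo = 1, hi = 4, count = 3
After iteration 4: lo = 2, hi = 4, count = 4
After iteration 5: lo = 2, hi = 3, count = 5
After iteration 6: lo = 3, hi = 3, count = 6
Loop ends.

Final answer: 6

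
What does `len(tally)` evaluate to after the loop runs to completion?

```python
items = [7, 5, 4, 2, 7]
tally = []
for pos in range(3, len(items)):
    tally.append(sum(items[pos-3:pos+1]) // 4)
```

Let's trace through this code step by step.

Initialize: items = [7, 5, 4, 2, 7]
Initialize: tally = []
Entering loop: for pos in range(3, len(items)):
After iteration 1: pos = 3, tally = [4]
After iteration 2: pos = 4, tally = [4, 4]
Loop ends.
len(tally) = 2

Final answer: 2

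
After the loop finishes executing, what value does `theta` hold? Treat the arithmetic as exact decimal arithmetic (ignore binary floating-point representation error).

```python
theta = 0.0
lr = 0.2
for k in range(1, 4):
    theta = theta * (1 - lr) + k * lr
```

Let's trace through this code step by step.

Initialize: theta = 0.0
Initialize: lr = 0.2
Entering loop: for k in range(1, 4):
After iteration 1: k = 1, theta = 0.2
After iteration 2: k = 2, theta = 0.56
After iteration 3: k = 3, theta = 1.048
Loop ends.

Final answer: 1.048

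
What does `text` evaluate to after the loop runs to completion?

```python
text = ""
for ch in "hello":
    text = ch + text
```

Let's trace through this code step by step.

Initialize: text = ''
Entering loop: for ch in "hello":
After iteration 1: ch = 'h', text = 'h'
After iteration 2: ch = 'e', text = 'eh'
After iteration 3: ch = 'l', text = 'leh'
After iteration 4: ch = 'l', text = 'lleh'
After iteration 5: ch = 'o', text = 'olleh'
Loop ends.

Final answer: 'olleh'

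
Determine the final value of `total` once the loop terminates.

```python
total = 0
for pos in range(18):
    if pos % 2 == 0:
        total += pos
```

Let's trace through this code step by step.

Initialize: total = 0
Entering loop: for pos in range(18):
After iteration 1: pos = 0, total = 0
After iteration 2: pos = 1, total = 0
After iteration 3: pos = 2, total = 2
After iteration 4: pos = 3, total = 2
After iteration 5: pos = 4, total = 6
After iteration 6: pos = 5, total = 6
After iteration 7: pos = 6, total = 12
After iteration 8: pos = 7, total = 12
After iteration 9: pos = 8, total = 20
After iteration 10: pos = 9, total = 20
After iteration 11: pos = 10, total = 30
After iteration 12: pos = 11, total = 30
After iteration 13: pos = 12, total = 42
After iteration 14: pos = 13, total = 42
After iteration 15: pos = 14, total = 56
After iteration 16: pos = 15, total = 56
After iteration 17: pos = 16, total = 72
After iteration 18: pos = 17, total = 72
Loop ends.

Final answer: 72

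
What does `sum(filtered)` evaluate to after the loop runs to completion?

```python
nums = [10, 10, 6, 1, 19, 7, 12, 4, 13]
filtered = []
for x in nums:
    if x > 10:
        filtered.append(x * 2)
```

Let's trace through this code step by step.

Initialize: nums = [10, 10, 6, 1, 19, 7, 12, 4, 13]
Initialize: filtered = []
Entering loop: for x in nums:
After iteration 1: x = 10, filtered = []
After iteration 2: x = 10, filtered = []
After iteration 3: x = 6, filtered = []
After iteration 4: x = 1, filtered = []
After iteration 5: x = 19, filtered = [38]
After iteration 6: x = 7, filtered = [38]
After iteration 7: x = 12, filtered = [38, 24]
After iteration 8: x = 4, filtered = [38, 24]
After iteration 9: x = 13, filtered = [38, 24, 26]
Loop ends.
sum(filtered) = 88

Final answer: 88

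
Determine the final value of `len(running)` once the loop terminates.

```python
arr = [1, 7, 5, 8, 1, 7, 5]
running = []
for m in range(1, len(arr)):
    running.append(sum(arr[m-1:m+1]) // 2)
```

Let's trace through this code step by step.

Initialize: arr = [1, 7, 5, 8, 1, 7, 5]
Initialize: running = []
Entering loop: for m in range(1, len(arr)):
After iteration 1: m = 1, running = [4]
After iteration 2: m = 2, running = [4, 6]
After iteration 3: m = 3, running = [4, 6, 6]
After iteration 4: m = 4, running = [4, 6, 6, 4]
After iteration 5: m = 5, running = [4, 6, 6, 4, 4]
After iteration 6: m = 6, running = [4, 6, 6, 4, 4, 6]
Loop ends.
len(running) = 6

Final answer: 6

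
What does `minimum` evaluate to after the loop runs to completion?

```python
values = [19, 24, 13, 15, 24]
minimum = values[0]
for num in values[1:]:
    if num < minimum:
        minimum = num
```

Let's trace through this code step by step.

Initialize: values = [19, 24, 13, 15, 24]
Initialize: minimum = 19
Entering loop: for num in values[1:]:
After iteration 1: num = 24, minimum = 19
After iteration 2: num = 13, minimum = 13
After iteration 3: num = 15, minimum = 13
After iteration 4: num = 24, minimum = 13
Loop ends.

Final answer: 13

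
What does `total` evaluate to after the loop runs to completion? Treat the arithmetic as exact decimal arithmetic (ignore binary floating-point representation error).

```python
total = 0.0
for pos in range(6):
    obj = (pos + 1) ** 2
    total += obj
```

Let's trace through this code step by step.

Initialize: total = 0.0
Entering loop: for pos in range(6):
After iteration 1: pos = 0, total = 1.0, obj = 1
After iteration 2: pos = 1, total = 5.0, obj = 4
After iteration 3: pos = 2, total = 14.0, obj = 9
After iteration 4: pos = 3, total = 30.0, obj = 16
After iteration 5: pos = 4, total = 55.0, obj = 25
After iteration 6: pos = 5, total = 91.0, obj = 36
Loop ends.

Final answer: 91.0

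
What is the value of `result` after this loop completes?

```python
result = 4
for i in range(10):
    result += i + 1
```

Let's trace through this code step by step.

Initialize: result = 4
Entering loop: for i in range(10):
After iteration 1: i = 0, result = 5
After iteration 2: i = 1, result = 7
After iteration 3: i = 2, result = 10
After iteration 4: i = 3, result = 14
After iteration 5: i = 4, result = 19
After iteration 6: i = 5, result = 25
After iteration 7: i = 6, result = 32
After iteration 8: i = 7, result = 40
After iteration 9: i = 8, result = 49
After iteration 10: i = 9, result = 59
Loop ends.

Final answer: 59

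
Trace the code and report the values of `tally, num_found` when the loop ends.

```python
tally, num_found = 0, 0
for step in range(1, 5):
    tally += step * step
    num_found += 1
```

Let's trace through this code step by step.

Initialize: tally = 0
Initialize: num_found = 0
Entering loop: for step in range(1, 5):
After iteration 1: step = 1, tally = 1, num_found = 1
After iteration 2: step = 2, tally = 5, num_found = 2
After iteration 3: step = 3, tally = 14, num_found = 3
After iteration 4: step = 4, tally = 30, num_found = 4
Loop ends.

Final answer: 30, 4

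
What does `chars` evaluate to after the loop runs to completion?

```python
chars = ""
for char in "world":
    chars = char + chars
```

Let's trace through this code step by step.

Initialize: chars = ''
Entering loop: for char in "world":
After iteration 1: char = 'w', chars = 'w'
After iteration 2: char = 'o', chars = 'ow'
After iteration 3: char = 'r', chars = 'row'
After iteration 4: char = 'l', chars = 'lrow'
After iteration 5: char = 'd', chars = 'dlrow'
Loop ends.

Final answer: 'dlrow'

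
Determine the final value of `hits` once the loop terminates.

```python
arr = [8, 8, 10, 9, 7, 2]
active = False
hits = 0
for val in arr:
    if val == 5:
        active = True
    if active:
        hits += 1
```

Let's trace through this code step by step.

Initialize: arr = [8, 8, 10, 9, 7, 2]
Initialize: active = False
Initialize: hits = 0
Entering loop: for val in arr:
After iteration 1: val = 8, hits = 0
After iteration 2: val = 8, hits = 0
After iteration 3: val = 10, hits = 0
After iteration 4: val = 9, hits = 0
After iteration 5: val = 7, hits = 0
After iteration 6: val = 2, hits = 0
Loop ends.

Final answer: 0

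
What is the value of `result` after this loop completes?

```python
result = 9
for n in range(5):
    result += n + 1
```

Let's trace through this code step by step.

Initialize: result = 9
Entering loop: for n in range(5):
After iteration 1: n = 0, result = 10
After iteration 2: n = 1, result = 12
After iteration 3: n = 2, result = 15
After iteration 4: n = 3, result = 19
After iteration 5: n = 4, result = 24
Loop ends.

Final answer: 24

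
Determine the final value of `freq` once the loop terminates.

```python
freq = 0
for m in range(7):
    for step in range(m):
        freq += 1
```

Let's trace through this code step by step.

Initialize: freq = 0
Entering loop: for m in range(7):
After iteration 1: m = 0, freq = 0
After iteration 2: m = 1, freq = 1, step = 0
After iteration 3: m = 2, freq = 3, step = 1
After iteration 4: m = 3, freq = 6, step = 2
After iteration 5: m = 4, freq = 10, step = 3
After iteration 6: m = 5, freq = 15, step = 4
After iteration 7: m = 6, freq = 21, step = 5
Loop ends.

Final answer: 21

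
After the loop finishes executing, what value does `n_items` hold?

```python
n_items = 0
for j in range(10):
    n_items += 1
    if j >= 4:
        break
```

Let's trace through this code step by step.

Initialize: n_items = 0
Entering loop: for j in range(10):
After iteration 1: j = 0, n_items = 1
After iteration 2: j = 1, n_items = 2
After iteration 3: j = 2, n_items = 3
After iteration 4: j = 3, n_items = 4
After iteration 5: j = 4, n_items = 5
Loop ends.

Final answer: 5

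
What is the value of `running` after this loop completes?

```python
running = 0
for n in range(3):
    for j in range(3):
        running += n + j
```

Let's trace through this code step by step.

Initialize: running = 0
Entering loop: for n in range(3):
After iteration 1: n = 0, running = 3
After iteration 2: n = 1, running = 9
After iteration 3: n = 2, running = 18
Loop ends.

Final answer: 18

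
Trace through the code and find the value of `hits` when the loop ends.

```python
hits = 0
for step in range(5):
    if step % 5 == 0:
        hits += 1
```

Let's trace through this code step by step.

Initialize: hits = 0
Entering loop: for step in range(5):
After iteration 1: step = 0, hits = 1
After iteration 2: step = 1, hits = 1
After iteration 3: step = 2, hits = 1
After iteration 4: step = 3, hits = 1
After iteration 5: step = 4, hits = 1
Loop ends.

Final answer: 1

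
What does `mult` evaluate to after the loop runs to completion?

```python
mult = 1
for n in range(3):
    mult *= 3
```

Let's trace through this code step by step.

Initialize: mult = 1
Entering loop: for n in range(3):
After iteration 1: n = 0, mult = 3
After iteration 2: n = 1, mult = 9
After iteration 3: n = 2, mult = 27
Loop ends.

Final answer: 27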